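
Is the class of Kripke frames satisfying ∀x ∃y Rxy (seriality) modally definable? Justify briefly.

Yes, by □r → ◇r

This is a Sahlqvist condition; the D axiom □r → ◇r defines it.
Suppose □r→◇r is valid. At any x set V(r)=W. Then □r at x, so ◇r at x, so x has a successor.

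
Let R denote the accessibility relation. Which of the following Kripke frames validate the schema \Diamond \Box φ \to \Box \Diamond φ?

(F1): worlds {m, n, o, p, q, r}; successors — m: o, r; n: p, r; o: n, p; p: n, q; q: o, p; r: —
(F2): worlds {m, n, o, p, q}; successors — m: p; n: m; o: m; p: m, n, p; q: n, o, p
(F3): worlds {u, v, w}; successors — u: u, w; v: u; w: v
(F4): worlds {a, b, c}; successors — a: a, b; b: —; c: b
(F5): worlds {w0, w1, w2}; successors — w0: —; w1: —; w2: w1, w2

none

This is the axiom for convergence; its first-order frame correspondent is \forall x \forall y \forall z (Rxy \wedge Rxz \to \exists w (Ryw \wedge Rzw)).
(F1): fails — Rmr and Rmr but r and r have no common successor.
(F2): fails — Rpm and Rpn but m and n have no common successor.
(F3): fails — Ruw and Ruu but w and u have no common successor.
(F4): fails — Raa and Rab but a and b have no common successor.
(F5): fails — Rw2w1 and Rw2w1 but w1 and w1 have no common successor.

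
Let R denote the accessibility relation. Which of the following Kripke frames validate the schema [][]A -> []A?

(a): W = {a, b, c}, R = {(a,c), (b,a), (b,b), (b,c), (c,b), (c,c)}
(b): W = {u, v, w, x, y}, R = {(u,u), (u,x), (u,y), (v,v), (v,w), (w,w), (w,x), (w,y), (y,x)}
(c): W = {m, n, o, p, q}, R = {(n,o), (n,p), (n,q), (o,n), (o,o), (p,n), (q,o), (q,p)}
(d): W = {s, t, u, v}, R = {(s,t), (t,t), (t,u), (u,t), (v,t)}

(a), (d)

The schema corresponds to density: forall x forall y (Rxy -> exists z (Rxz & Rzy)).
(a): condition met.
(b): fails — Ryx but no z with Ryz and Rzx.
(c): fails — Rpn but no z with Rpz and Rzn.
(d): condition met.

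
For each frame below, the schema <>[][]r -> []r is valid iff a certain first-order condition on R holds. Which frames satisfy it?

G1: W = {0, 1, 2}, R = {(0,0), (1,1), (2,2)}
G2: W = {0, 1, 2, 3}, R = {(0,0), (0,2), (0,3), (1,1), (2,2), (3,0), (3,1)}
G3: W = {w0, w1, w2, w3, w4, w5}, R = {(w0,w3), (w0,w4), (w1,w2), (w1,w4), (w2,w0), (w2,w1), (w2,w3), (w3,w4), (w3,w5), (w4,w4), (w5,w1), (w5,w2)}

G1

Frame correspondent (Sahlqvist): forall x forall y forall z ((xRy & xRz) -> exists w (y R^2 w & z = w)) — i.e. a generalized confluence (Geach) condition.
G1: holds.
G2: fails — 0R2, 0R0 but no w with 2R²w and 0=w.
G3: fails — w0Rw3, w0Rw3 but no w with w3R²w and w3=w.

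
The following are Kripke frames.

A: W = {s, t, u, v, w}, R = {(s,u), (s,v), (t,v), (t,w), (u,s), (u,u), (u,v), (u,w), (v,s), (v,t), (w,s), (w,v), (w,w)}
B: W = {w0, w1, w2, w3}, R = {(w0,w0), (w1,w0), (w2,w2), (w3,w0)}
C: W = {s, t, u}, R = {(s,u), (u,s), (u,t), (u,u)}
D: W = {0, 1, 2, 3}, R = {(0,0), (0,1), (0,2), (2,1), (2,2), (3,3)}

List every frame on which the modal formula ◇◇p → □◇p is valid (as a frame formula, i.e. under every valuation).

B

The schema corresponds to a generalized confluence (Geach) condition: ∀x ∀y ∀z ((xR²y ∧ xRz) → ∃w (y = w ∧ zRw)).
A: fails — sR²t, sRu but no w* with t=w* and uRw*.
B: ✓.
C: fails — uR²s, uRs but no w with s=w and sRw.
D: fails — 0R²0, 0R1 but no w with 0=w and 1Rw.
Valid on: B.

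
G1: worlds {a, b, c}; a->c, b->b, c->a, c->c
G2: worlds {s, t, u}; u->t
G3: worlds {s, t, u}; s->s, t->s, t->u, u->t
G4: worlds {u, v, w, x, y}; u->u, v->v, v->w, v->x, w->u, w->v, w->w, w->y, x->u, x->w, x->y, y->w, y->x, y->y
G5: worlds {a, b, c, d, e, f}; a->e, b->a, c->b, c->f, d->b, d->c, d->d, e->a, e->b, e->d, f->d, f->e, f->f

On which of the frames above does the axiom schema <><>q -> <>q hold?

This is the axiom for transitivity; its first-order frame correspondent is forall x forall y forall z (Rxy & Ryz -> Rxz).
G1: fails — Rac and Rca but not Raa.
G2: ✓.
G3: fails — Rut and Rts but not Rus.
G4: fails — Rxw and Rwv but not Rxv.
G5: fails — Rdc and Rcf but not Rdf.

G2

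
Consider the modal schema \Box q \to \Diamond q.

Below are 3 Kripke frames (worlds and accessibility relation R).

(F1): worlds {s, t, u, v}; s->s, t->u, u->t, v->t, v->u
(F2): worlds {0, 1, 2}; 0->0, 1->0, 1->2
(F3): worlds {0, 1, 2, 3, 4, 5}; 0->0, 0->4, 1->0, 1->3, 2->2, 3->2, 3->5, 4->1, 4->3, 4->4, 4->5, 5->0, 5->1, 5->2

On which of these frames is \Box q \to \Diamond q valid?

(F1), (F3)

Frame correspondent (Sahlqvist): \forall x \exists y Rxy — i.e. seriality.
(F1): holds.
(F2): fails — world 2 has no successor.
(F3): holds.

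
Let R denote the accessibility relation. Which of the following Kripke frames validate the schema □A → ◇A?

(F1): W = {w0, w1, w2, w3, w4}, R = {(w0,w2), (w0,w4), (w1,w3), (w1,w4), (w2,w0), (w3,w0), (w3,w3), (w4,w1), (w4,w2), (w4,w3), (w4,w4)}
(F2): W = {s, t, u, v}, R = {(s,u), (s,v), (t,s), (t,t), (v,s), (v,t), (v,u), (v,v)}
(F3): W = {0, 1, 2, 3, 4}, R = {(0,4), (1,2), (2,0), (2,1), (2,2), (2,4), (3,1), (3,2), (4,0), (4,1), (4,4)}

(F1), (F3)

Frame correspondent (Sahlqvist): ∀x ∃y Rxy — i.e. seriality.
(F1): ✓.
(F2): fails — world u has no successor.
(F3): ✓.
Valid on: (F1), (F3).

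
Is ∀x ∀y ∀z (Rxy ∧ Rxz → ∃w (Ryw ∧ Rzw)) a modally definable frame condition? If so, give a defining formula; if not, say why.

Yes, by ◇□r → □◇r

This is a Sahlqvist condition; the .2 axiom ◇□r → □◇r defines it.
Suppose ◇□r→□◇r is valid. Take Rxy, Rxz and set V(r)={w : Ryw}. Then □r at y so ◇□r at x, so □◇r at x, so ◇r at z, giving w with Rzw and Ryw.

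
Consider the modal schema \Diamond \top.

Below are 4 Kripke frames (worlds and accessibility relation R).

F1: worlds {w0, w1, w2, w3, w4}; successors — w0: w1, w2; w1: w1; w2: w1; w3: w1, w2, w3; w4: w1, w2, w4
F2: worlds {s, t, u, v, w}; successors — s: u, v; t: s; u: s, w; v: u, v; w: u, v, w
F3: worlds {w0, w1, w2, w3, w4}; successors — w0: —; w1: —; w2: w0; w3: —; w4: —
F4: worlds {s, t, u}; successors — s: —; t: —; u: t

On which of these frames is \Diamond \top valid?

The schema corresponds to seriality: \forall x \exists y Rxy.
F1: ✓.
F2: ✓.
F3: fails — world w0 has no successor.
F4: fails — world s has no successor.
Valid on: F1, F2.

F1, F2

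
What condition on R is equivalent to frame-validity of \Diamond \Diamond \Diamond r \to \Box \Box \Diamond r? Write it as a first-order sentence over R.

\forall x \forall y \forall z ((x R^3 y \wedge x R^2 z) \to \exists w (y = w \wedge zRw))

This is a Sahlqvist (Geach-type) schema ◇^3□^0r → □^2◇^1r.
Minimal-valuation argument: fix x; take any y with xR^3y and any z with xR^2z. Set V(r) to the set of worlds R-reachable from y in exactly 0 steps. Then □^0r holds at y, so the antecedent holds at x; validity forces ◇^1r at z, giving a w with zR^1w and yR^0w.
First-order correspondent: \forall x \forall y \forall z ((x R^3 y \wedge x R^2 z) \to \exists w (y = w \wedge zRw)).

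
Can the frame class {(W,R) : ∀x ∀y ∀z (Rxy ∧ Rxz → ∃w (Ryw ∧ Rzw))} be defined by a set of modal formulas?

Yes — defined by ◇□p → □◇p

The condition is convergence. A defining modal formula is ◇□p → □◇p.
Suppose ◇□p→□◇p is valid. Take Rxy, Rxz and set V(p)={w : Ryw}. Then □p at y so ◇□p at x, so □◇p at x, so ◇p at z, giving w with Rzw and Ryw.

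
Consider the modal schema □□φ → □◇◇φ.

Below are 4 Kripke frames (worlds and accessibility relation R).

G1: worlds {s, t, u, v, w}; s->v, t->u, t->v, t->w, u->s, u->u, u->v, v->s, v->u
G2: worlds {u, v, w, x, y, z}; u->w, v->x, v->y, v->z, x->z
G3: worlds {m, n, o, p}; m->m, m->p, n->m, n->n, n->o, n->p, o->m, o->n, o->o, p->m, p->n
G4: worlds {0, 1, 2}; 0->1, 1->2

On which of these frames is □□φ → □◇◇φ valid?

G3

The schema corresponds to a generalized confluence (Geach) condition: ∀x ∀z (xRz → ∃w (xR²w ∧ zR²w)).
G1: fails — tRw but no w* with tR²w* and wR²w*.
G2: fails — uRw but no t with uR²t and wR²t.
G3: ✓.
G4: fails — 0R1 but no w with 0R²w and 1R²w.
Valid on: G3.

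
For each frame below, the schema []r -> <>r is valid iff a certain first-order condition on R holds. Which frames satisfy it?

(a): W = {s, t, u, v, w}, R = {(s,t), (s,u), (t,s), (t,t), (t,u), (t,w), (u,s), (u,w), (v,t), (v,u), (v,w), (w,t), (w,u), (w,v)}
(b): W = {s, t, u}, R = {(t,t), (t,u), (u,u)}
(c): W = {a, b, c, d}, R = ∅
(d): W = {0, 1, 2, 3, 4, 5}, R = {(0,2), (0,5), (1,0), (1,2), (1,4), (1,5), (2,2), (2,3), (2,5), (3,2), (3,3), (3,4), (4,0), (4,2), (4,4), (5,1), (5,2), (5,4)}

The schema corresponds to seriality: forall x exists y Rxy.
(a): condition met.
(b): fails — world s has no successor.
(c): fails — world a has no successor.
(d): condition met.
Valid on: (a), (d).

(a), (d)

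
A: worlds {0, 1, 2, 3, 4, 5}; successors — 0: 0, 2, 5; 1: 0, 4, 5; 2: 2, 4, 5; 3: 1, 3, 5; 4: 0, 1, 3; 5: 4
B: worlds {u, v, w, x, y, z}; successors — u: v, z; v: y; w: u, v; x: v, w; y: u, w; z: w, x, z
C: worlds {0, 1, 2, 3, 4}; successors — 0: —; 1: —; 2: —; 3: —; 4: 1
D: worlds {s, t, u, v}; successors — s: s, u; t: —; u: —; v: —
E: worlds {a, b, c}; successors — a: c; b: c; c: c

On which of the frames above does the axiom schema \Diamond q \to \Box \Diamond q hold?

The schema corresponds to the Euclidean property: \forall x \forall y \forall z (Rxy \wedge Rxz \to Ryz).
A: fails — R02 and R00 but not R20.
B: fails — Ruv and Ruv but not Rvv.
C: fails — R41 and R41 but not R11.
D: fails — Rsu and Rsu but not Ruu.
E: ✓.

E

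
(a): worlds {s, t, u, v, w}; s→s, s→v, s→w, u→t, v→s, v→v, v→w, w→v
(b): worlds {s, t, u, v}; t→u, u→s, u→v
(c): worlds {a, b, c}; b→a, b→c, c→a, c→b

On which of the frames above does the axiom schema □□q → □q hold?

none

The schema corresponds to density: ∀x ∀y (Rxy → ∃z (Rxz ∧ Rzy)).
(a): fails — Rut but no z with Ruz and Rzt.
(b): fails — Rus but no z with Ruz and Rzs.
(c): fails — Rcb but no z with Rcz and Rzb.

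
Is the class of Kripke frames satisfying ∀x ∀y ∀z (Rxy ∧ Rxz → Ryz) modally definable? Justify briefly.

Definable; ◇p → □◇p defines it

This is a Sahlqvist condition; the 5 axiom ◇p → □◇p defines it.
Suppose ◇p→□◇p is valid. Take Rxy, Rxz and set V(p)={y}. Then ◇p at x, so □◇p at x, so ◇p at z, so some w with Rzw has p; w=y, i.e. Rzy. By symmetry of the argument, Ryz.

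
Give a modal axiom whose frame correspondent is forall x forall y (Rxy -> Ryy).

□(□q → q)

A defining formula is □(□q → q) (the T□ axiom).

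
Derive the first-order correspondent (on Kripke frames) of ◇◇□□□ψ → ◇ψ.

This is a Sahlqvist (Geach-type) schema ◇^2□^3ψ → □^0◇^1ψ.
Minimal-valuation argument: fix x; take any y with xR^2y and any z with xR^0z. Set V(ψ) to the set of worlds R-reachable from y in exactly 3 steps. Then □^3ψ holds at y, so the antecedent holds at x; validity forces ◇^1ψ at z, giving a w with zR^1w and yR^3w.
First-order correspondent: ∀x ∀y (xR²y → ∃w (yR³w ∧ xRw)).

∀x ∀y (xR²y → ∃w (yR³w ∧ xRw))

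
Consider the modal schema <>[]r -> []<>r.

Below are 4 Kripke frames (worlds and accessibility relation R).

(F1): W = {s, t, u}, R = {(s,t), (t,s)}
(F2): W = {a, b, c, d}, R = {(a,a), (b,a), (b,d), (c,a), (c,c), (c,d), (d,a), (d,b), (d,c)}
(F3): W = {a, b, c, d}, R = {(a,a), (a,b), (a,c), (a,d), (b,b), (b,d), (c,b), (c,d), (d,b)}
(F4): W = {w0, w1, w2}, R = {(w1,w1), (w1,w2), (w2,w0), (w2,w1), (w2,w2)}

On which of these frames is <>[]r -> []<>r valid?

(F1), (F2), (F3)

The schema corresponds to convergence: forall x forall y forall z (Rxy & Rxz -> exists w (Ryw & Rzw)).
(F1): satisfies the condition.
(F2): satisfies the condition.
(F3): satisfies the condition.
(F4): fails — Rw2w2 and Rw2w0 but w2 and w0 have no common successor.
Valid on: (F1), (F2), (F3).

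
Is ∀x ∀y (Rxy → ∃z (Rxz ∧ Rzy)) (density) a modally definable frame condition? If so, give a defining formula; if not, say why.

This is a Sahlqvist condition; the C4 axiom □□q → □q defines it.
Suppose □□q→□q is valid. Take Rxy and set V(q)={w : xR²w}. Then □□q at x, so □q at x, so q at y, i.e. ∃z(Rxz∧Rzy).

Yes, by □□q → □q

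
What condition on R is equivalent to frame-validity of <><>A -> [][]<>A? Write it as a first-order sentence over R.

This is a Sahlqvist (Geach-type) schema ◇^2□^0A → □^2◇^1A.
Minimal-valuation argument: fix x; take any y with xR^2y and any z with xR^2z. Set V(A) to the set of worlds R-reachable from y in exactly 0 steps. Then □^0A holds at y, so the antecedent holds at x; validity forces ◇^1A at z, giving a w with zR^1w and yR^0w.
First-order correspondent: forall x forall y forall z ((x R^2 y & x R^2 z) -> exists w (y = w & zRw)).

forall x forall y forall z ((x R^2 y & x R^2 z) -> exists w (y = w & zRw))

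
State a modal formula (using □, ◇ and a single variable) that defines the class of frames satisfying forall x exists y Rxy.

□ψ → ◇ψ

This is seriality; the standard corresponding axiom is D: □ψ → ◇ψ.
Suppose □ψ→◇ψ is valid. At any x set V(ψ)=W. Then □ψ at x, so ◇ψ at x, so x has a successor.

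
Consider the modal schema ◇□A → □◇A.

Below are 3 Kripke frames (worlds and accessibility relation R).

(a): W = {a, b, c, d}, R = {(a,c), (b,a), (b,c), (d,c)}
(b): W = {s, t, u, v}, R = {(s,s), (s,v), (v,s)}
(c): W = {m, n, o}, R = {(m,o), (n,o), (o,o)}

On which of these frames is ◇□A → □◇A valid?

This is the axiom for convergence; its first-order frame correspondent is ∀x ∀y ∀z (Rxy ∧ Rxz → ∃w (Ryw ∧ Rzw)).
(a): fails — Rac and Rac but c and c have no common successor.
(b): holds.
(c): holds.
Valid on: (b), (c).

(b), (c)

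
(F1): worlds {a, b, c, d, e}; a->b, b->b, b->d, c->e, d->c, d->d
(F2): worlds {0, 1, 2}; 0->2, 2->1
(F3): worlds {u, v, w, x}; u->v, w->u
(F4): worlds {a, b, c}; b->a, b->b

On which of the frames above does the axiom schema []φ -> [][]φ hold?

Frame correspondent (Sahlqvist): forall x forall y forall z (Rxy & Ryz -> Rxz) — i.e. transitivity.
(F1): fails — Rdc and Rce but not Rde.
(F2): fails — R02 and R21 but not R01.
(F3): fails — Rwu and Ruv but not Rwv.
(F4): holds.
Valid on: (F4).

(F4)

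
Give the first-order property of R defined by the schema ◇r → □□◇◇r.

∀x ∀y ∀z ((xRy ∧ xR²z) → ∃w (y = w ∧ zR²w))

This is a Sahlqvist (Geach-type) schema ◇^1□^0r → □^2◇^2r.
Minimal-valuation argument: fix x; take any y with xR^1y and any z with xR^2z. Set V(r) to the set of worlds R-reachable from y in exactly 0 steps. Then □^0r holds at y, so the antecedent holds at x; validity forces ◇^2r at z, giving a w with zR^2w and yR^0w.
First-order correspondent: ∀x ∀y ∀z ((xRy ∧ xR²z) → ∃w (y = w ∧ zR²w)).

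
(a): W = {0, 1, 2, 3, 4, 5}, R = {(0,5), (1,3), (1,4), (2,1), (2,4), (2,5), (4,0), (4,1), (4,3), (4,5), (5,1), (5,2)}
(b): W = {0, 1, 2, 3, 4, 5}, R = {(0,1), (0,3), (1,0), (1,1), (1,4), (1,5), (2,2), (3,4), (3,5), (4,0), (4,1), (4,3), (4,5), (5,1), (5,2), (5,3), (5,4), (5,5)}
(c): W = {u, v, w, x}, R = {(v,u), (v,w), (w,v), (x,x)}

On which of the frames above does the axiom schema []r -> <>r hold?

This is the axiom for seriality; its first-order frame correspondent is forall x exists y Rxy.
(a): fails — world 3 has no successor.
(b): condition met.
(c): fails — world u has no successor.

(b)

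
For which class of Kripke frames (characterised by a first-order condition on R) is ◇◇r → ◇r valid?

Transitivity

This schema is equivalent to the 4 axiom □r → □□r.
Its frame correspondent is transitivity — ∀x ∀y ∀z (Rxy ∧ Ryz → Rxz).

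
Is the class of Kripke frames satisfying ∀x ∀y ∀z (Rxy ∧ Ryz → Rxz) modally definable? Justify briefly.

Definable; □p → □□p defines it

Yes: it is transitivity, defined by the 4 schema □p → □□p.
Suppose □p→□□p is valid. Take Rxy, Ryz and set V(p)={w : Rxw}. Then □p at x, so □□p at x, so □p at y, so p at z, i.e. Rxz.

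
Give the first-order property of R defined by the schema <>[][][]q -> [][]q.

This is a Sahlqvist (Geach-type) schema ◇^1□^3q → □^2◇^0q.
First-order correspondent: forall x forall y forall z ((xRy & x R^2 z) -> exists w (y R^3 w & z = w)).

forall x forall y forall z ((xRy & x R^2 z) -> exists w (y R^3 w & z = w))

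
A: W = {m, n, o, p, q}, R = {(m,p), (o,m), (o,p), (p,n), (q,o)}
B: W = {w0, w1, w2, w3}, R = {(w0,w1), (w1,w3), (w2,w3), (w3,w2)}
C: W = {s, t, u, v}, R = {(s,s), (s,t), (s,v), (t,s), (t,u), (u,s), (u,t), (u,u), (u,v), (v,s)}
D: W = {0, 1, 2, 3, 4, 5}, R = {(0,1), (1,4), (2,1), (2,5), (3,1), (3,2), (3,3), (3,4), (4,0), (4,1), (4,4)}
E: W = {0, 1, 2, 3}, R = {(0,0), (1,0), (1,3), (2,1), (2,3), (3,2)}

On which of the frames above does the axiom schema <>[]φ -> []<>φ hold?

B, C

This is the axiom for convergence; its first-order frame correspondent is forall x forall y forall z (Rxy & Rxz -> exists w (Ryw & Rzw)).
A: fails — Rom and Rop but m and p have no common successor.
B: condition met.
C: condition met.
D: fails — R25 and R25 but 5 and 5 have no common successor.
E: fails — R10 and R13 but 0 and 3 have no common successor.
Valid on: B, C.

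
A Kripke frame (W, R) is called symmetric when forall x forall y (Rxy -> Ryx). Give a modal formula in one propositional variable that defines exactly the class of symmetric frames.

ψ → □◇ψ

This is symmetry; the standard corresponding axiom is B: ψ → □◇ψ.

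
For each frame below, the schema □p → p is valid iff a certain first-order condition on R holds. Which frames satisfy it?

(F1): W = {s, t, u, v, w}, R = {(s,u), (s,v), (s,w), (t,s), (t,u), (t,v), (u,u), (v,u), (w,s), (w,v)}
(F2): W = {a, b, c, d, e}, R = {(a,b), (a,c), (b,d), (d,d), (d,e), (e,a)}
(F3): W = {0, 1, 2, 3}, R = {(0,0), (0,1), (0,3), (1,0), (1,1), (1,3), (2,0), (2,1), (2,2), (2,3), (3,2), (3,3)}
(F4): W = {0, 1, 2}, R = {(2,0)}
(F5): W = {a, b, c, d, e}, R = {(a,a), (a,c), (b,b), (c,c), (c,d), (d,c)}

(F3)

The schema corresponds to reflexivity: ∀x Rxx.
(F1): fails — world s does not see itself.
(F2): fails — world a does not see itself.
(F3): satisfies the condition.
(F4): fails — world 0 does not see itself.
(F5): fails — world d does not see itself.
Valid on: (F3).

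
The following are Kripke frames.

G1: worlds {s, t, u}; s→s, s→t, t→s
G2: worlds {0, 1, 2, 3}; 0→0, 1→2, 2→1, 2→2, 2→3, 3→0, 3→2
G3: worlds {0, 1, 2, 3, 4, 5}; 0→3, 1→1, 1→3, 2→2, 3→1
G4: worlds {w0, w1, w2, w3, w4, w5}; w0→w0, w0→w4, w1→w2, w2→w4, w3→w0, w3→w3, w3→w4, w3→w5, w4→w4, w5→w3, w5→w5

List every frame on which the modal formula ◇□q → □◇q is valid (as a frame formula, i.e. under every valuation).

G1, G3

This is the axiom for convergence; its first-order frame correspondent is ∀x ∀y ∀z (Rxy ∧ Rxz → ∃w (Ryw ∧ Rzw)).
G1: holds.
G2: fails — R32 and R30 but 2 and 0 have no common successor.
G3: holds.
G4: fails — Rw3w5 and Rw3w0 but w5 and w0 have no common successor.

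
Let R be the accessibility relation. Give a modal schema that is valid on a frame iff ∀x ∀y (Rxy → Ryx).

q → □◇q

A defining formula is q → □◇q (the B axiom).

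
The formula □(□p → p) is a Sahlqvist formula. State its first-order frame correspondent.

This schema is the T□ axiom.
It corresponds to shift-reflexivity: ∀x ∀y (Rxy → Ryy).

shift-reflexivity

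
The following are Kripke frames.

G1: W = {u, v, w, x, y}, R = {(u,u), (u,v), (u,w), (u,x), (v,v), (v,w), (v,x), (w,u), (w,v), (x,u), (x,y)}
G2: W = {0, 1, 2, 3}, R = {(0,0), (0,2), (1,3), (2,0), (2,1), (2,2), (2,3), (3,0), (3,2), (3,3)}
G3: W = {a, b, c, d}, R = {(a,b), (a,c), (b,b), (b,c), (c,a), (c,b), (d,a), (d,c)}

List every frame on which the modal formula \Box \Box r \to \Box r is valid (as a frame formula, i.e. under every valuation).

G2

Frame correspondent (Sahlqvist): \forall x \forall y (Rxy \to \exists z (Rxz \wedge Rzy)) — i.e. density.
G1: fails — Rxy but no z with Rxz and Rzy.
G2: ✓.
G3: fails — Rca but no z with Rcz and Rza.
Valid on: G2.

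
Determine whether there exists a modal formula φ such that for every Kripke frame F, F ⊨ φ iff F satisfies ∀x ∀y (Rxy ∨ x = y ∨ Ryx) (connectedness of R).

No

Modal frame validity is preserved under disjoint unions.
Take 4 disjoint single-world reflexive frames: each is trivially connected, but their disjoint union has 4 worlds with no edge between distinct components, so it is not connected.
So the class is not modally definable.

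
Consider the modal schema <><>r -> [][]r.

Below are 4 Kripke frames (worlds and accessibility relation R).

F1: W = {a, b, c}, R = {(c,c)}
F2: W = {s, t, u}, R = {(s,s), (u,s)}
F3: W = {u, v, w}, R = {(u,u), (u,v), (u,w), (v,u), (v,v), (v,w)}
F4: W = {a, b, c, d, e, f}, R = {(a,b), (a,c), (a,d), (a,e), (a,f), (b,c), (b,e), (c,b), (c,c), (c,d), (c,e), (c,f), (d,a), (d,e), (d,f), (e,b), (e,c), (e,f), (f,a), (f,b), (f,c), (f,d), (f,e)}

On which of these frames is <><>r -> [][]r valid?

The schema corresponds to a generalized confluence (Geach) condition: forall x forall y forall z ((x R^2 y & x R^2 z) -> exists w (y = w & z = w)).
F1: ✓.
F2: ✓.
F3: fails — uR²u, uR²v but u ≠ v.
F4: fails — aR²a, aR²b but a ≠ b.

F1, F2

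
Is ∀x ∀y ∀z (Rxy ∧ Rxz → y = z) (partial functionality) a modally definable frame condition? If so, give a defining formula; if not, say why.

Yes — defined by ◇q → □q

The condition is partial functionality. A defining modal formula is ◇q → □q.
Suppose ◇q→□q is valid. Take Rxy, Rxz and set V(q)={y}. Then ◇q at x, so □q at x, so q at z, i.e. z=y.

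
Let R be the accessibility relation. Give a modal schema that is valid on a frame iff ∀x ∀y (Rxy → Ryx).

This is symmetry; the standard corresponding axiom is B: p → □◇p.
Suppose p→□◇p is valid. Take Rxy and set V(p)={x}. Then p at x, so □◇p at x, so ◇p at y, so some z with Ryz has p; z=x, i.e. Ryx.

p → □◇p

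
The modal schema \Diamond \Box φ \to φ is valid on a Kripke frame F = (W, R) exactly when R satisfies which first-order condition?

This is a form of the B axiom.
Its frame correspondent is symmetry — \forall x \forall y (Rxy \to Ryx).

symmetry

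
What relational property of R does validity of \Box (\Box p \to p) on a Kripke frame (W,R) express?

Suppose □(□p→p) is valid. Take Rxy and set V(p)={w : Ryw}. Then at y, □p holds; since □(□p→p) at x, □p→p at y, so p at y, i.e. Ryy.
The converse is a direct semantic check.
Frame condition: \forall x \forall y (Rxy \to Ryy).

shift-reflexivity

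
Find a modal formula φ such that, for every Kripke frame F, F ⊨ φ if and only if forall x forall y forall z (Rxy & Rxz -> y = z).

◇q → □q

This is partial functionality; the standard corresponding axiom is CD: ◇q → □q.
Suppose ◇q→□q is valid. Take Rxy, Rxz and set V(q)={y}. Then ◇q at x, so □q at x, so q at z, i.e. z=y.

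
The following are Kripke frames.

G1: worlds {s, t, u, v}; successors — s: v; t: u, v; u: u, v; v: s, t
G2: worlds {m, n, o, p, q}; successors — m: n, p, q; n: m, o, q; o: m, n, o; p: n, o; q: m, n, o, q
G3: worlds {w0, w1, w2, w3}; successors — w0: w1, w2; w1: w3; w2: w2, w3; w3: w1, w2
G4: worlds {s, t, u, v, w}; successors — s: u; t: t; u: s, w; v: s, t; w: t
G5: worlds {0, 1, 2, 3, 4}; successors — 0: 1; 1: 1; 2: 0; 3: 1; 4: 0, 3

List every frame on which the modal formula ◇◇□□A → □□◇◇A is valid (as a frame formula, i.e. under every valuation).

The schema corresponds to a generalized confluence (Geach) condition: ∀x ∀y ∀z ((xR²y ∧ xR²z) → ∃w (yR²w ∧ zR²w)).
G1: fails — tR²s, tR²v but no w with sR²w and vR²w.
G2: condition met.
G3: condition met.
G4: fails — sR²s, sR²w but no w* with sR²w* and wR²w*.
G5: condition met.
Valid on: G2, G3, G5.

G2, G3, G5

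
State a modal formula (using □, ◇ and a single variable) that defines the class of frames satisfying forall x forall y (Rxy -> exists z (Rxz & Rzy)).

The condition is density. The C4 schema □□q → □q defines it.
Suppose □□q→□q is valid. Take Rxy and set V(q)={w : xR²w}. Then □□q at x, so □q at x, so q at y, i.e. ∃z(Rxz∧Rzy).

□□q → □q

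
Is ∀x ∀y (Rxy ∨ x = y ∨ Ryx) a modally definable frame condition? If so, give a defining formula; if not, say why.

No — not modally definable

Modal frame validity is preserved under disjoint unions.
Take 2 disjoint single-world reflexive frames: each is trivially connected, but their disjoint union has 2 worlds with no edge between distinct components, so it is not connected.
So the class is not modally definable.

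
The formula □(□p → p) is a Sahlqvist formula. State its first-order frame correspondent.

shift-reflexivity

Suppose □(□p→p) is valid. Take Rxy and set V(p)={w : Ryw}. Then at y, □p holds; since □(□p→p) at x, □p→p at y, so p at y, i.e. Ryy.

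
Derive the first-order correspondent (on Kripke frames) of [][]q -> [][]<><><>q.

forall x forall z (x R^2 z -> exists w (x R^2 w & z R^3 w))

This is a Sahlqvist (Geach-type) schema ◇^0□^2q → □^2◇^3q.
First-order correspondent: forall x forall z (x R^2 z -> exists w (x R^2 w & z R^3 w)).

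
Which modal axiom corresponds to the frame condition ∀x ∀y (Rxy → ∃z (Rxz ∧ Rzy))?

□□q → □q

The condition is density. The C4 schema □□q → □q defines it.
Suppose □□q→□q is valid. Take Rxy and set V(q)={w : xR²w}. Then □□q at x, so □q at x, so q at y, i.e. ∃z(Rxz∧Rzy).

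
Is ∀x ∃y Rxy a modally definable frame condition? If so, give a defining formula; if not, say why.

This is a Sahlqvist condition; the D axiom □r → ◇r defines it.
Suppose □r→◇r is valid. At any x set V(r)=W. Then □r at x, so ◇r at x, so x has a successor.

Yes, by □r → ◇r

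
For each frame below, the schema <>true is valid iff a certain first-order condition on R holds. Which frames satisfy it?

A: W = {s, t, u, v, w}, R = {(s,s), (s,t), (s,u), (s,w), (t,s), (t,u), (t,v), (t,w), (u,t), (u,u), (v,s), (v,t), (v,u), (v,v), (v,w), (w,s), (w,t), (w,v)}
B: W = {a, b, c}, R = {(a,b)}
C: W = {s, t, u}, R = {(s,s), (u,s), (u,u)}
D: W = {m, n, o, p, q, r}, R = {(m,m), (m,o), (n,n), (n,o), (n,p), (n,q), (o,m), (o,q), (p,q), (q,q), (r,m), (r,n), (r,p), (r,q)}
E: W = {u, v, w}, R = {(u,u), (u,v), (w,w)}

A, D

Frame correspondent (Sahlqvist): forall x exists y Rxy — i.e. seriality.
A: condition met.
B: fails — world b has no successor.
C: fails — world t has no successor.
D: condition met.
E: fails — world v has no successor.
Valid on: A, D.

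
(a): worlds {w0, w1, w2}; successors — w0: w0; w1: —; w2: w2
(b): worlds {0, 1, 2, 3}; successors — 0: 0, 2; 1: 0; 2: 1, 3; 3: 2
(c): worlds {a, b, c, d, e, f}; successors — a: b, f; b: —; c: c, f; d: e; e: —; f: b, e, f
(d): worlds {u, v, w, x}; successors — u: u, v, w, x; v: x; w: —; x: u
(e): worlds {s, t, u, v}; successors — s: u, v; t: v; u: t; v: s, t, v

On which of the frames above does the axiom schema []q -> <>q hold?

(b), (e)

The schema corresponds to seriality: forall x exists y Rxy.
(a): fails — world w1 has no successor.
(b): condition met.
(c): fails — world b has no successor.
(d): fails — world w has no successor.
(e): condition met.
Valid on: (b), (e).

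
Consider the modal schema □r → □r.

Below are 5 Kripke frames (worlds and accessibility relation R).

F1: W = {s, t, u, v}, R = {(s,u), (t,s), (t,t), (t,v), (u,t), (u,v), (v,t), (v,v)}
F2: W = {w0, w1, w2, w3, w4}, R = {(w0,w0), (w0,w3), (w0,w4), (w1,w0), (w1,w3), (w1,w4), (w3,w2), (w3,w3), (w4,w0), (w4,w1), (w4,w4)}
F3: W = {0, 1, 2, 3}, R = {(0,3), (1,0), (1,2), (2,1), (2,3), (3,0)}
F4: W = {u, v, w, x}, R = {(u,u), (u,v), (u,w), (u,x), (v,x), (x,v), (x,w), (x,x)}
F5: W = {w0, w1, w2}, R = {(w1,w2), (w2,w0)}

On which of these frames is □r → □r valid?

F1, F2, F3, F4, F5

This is the axiom for a generalized confluence (Geach) condition; its first-order frame correspondent is ∀x ∀z (xRz → ∃w (xRw ∧ z = w)).
F1: satisfies the condition.
F2: satisfies the condition.
F3: satisfies the condition.
F4: satisfies the condition.
F5: satisfies the condition.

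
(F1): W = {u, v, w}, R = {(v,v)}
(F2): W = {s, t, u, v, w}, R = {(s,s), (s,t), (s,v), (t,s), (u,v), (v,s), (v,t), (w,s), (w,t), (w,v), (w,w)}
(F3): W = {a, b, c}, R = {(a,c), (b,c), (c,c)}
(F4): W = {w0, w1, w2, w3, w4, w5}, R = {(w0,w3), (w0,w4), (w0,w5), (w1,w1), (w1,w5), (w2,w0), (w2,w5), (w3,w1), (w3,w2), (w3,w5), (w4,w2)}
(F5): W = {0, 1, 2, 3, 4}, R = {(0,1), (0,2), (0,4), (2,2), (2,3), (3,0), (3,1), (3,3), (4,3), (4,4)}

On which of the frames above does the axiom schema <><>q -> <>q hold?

(F1), (F3)

The schema corresponds to transitivity: forall x forall y forall z (Rxy & Ryz -> Rxz).
(F1): holds.
(F2): fails — Ruv and Rvt but not Rut.
(F3): holds.
(F4): fails — Rw0w4 and Rw4w2 but not Rw0w2.
(F5): fails — R02 and R23 but not R03.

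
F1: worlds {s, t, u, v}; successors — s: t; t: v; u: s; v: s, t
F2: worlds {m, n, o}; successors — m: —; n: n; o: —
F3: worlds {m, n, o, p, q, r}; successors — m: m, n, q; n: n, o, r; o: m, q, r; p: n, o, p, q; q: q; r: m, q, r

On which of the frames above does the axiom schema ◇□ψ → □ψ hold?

The schema corresponds to the Euclidean property: ∀x ∀y ∀z (Rxy ∧ Rxz → Ryz).
F1: fails — Rst and Rst but not Rtt.
F2: ✓.
F3: fails — Rmq and Rmm but not Rqm.
Valid on: F2.

F2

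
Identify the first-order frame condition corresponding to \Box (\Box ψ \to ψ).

Suppose □(□ψ→ψ) is valid. Take Rxy and set V(ψ)={w : Ryw}. Then at y, □ψ holds; since □(□ψ→ψ) at x, □ψ→ψ at y, so ψ at y, i.e. Ryy.

shift-reflexivity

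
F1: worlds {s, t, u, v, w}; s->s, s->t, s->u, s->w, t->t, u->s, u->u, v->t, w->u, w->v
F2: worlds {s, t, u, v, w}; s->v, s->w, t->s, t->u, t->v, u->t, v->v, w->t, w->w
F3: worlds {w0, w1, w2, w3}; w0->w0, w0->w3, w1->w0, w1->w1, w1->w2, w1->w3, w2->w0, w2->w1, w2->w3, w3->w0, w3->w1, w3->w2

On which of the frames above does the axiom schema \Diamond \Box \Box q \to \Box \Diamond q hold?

F3

The schema corresponds to a generalized confluence (Geach) condition: \forall x \forall y \forall z ((xRy \wedge xRz) \to \exists w (y R^2 w \wedge zRw)).
F1: fails — sRt, sRu but no w* with tR²w* and uRw*.
F2: fails — sRv, sRw but no w* with vR²w* and wRw*.
F3: satisfies the condition.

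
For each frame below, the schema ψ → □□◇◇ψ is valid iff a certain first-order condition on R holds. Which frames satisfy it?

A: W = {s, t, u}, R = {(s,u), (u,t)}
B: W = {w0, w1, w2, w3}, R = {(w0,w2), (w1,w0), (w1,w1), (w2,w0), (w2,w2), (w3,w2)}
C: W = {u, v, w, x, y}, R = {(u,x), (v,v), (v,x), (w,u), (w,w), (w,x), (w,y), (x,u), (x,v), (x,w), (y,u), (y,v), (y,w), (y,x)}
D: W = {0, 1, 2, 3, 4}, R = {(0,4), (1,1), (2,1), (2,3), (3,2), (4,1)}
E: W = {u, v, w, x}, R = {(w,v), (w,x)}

Frame correspondent (Sahlqvist): ∀x ∀z (xR²z → ∃w (x = w ∧ zR²w)) — i.e. a generalized confluence (Geach) condition.
A: fails — sR²t but no w with s=w and tR²w.
B: fails — w1R²w0 but no w with w1=w and w0R²w.
C: fails — xR²u but no t with x=t and uR²t.
D: fails — 0R²1 but no w with 0=w and 1R²w.
E: holds.

E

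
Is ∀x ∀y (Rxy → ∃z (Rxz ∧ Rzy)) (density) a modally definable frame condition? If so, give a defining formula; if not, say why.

Yes, by □□r → □r

The condition is density. A defining modal formula is □□r → □r.
Suppose □□r→□r is valid. Take Rxy and set V(r)={w : xR²w}. Then □□r at x, so □r at x, so r at y, i.e. ∃z(Rxz∧Rzy).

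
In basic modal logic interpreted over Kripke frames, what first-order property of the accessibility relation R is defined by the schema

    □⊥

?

□⊥ is valid iff no world has any successor (otherwise □⊥ fails at any world with one).

emptiness of R: ∀x ∀y ¬Rxy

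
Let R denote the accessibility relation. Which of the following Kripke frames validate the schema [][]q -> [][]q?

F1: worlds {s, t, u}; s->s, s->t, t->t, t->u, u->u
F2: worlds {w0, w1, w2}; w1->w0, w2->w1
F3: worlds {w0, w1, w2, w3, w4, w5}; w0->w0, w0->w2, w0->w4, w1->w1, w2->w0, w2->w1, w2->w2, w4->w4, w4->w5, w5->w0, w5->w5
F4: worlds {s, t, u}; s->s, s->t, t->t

This is the axiom for a generalized confluence (Geach) condition; its first-order frame correspondent is forall x forall z (x R^2 z -> exists w (x R^2 w & z = w)).
F1: satisfies the condition.
F2: satisfies the condition.
F3: satisfies the condition.
F4: satisfies the condition.
Valid on: F1, F2, F3, F4.

F1, F2, F3, F4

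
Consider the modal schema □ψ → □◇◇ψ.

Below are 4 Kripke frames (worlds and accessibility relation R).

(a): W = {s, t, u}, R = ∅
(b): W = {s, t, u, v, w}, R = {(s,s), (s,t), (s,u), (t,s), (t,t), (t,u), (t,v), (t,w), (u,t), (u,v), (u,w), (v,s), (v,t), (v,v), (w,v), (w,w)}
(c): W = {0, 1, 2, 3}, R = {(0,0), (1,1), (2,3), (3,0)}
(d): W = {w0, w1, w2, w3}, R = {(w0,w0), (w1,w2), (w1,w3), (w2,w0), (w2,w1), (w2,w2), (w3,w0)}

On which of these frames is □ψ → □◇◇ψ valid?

This is the axiom for a generalized confluence (Geach) condition; its first-order frame correspondent is ∀x ∀z (xRz → ∃w (xRw ∧ zR²w)).
(a): ✓.
(b): ✓.
(c): fails — 2R3 but no w with 2Rw and 3R²w.
(d): fails — w1Rw3 but no w with w1Rw and w3R²w.

(a), (b)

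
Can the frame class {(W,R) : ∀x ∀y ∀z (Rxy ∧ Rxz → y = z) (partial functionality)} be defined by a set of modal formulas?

This is a Sahlqvist condition; the CD axiom ◇q → □q defines it.
Suppose ◇q→□q is valid. Take Rxy, Rxz and set V(q)={y}. Then ◇q at x, so □q at x, so q at z, i.e. z=y.

Yes, by ◇q → □q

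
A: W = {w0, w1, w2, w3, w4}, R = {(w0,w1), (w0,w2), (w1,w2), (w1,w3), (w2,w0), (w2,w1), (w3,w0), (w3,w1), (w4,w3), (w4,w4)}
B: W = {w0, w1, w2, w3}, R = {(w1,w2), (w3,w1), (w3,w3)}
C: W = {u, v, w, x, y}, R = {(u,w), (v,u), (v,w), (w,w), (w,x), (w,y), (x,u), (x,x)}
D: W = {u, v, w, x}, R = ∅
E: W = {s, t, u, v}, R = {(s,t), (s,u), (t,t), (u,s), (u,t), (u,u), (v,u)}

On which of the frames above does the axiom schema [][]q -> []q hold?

The schema corresponds to density: forall x forall y (Rxy -> exists z (Rxz & Rzy)).
A: fails — Rw1w2 but no z with Rw1z and Rzw2.
B: fails — Rw1w2 but no z with Rw1z and Rzw2.
C: fails — Rvu but no z with Rvz and Rzu.
D: satisfies the condition.
E: satisfies the condition.
Valid on: D, E.

D, E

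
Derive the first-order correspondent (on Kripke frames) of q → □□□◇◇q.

∀x ∀z (xR³z → ∃w (x = w ∧ zR²w))

This is a Sahlqvist (Geach-type) schema ◇^0□^0q → □^3◇^2q.
First-order correspondent: ∀x ∀z (xR³z → ∃w (x = w ∧ zR²w)).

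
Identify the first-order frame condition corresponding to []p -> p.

Reflexivity

Suppose □p→p is valid. At any x set V(p)={w : Rxw}. Then □p holds at x, so p holds at x, i.e. Rxx.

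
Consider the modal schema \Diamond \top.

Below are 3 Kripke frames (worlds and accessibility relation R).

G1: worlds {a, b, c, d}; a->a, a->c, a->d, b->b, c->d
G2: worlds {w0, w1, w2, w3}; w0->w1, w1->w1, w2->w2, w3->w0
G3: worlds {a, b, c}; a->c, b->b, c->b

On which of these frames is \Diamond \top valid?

G2, G3

The schema corresponds to seriality: \forall x \exists y Rxy.
G1: fails — world d has no successor.
G2: holds.
G3: holds.
Valid on: G2, G3.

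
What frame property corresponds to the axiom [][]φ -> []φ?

Suppose □□φ→□φ is valid. Take Rxy and set V(φ)={w : xR²w}. Then □□φ at x, so □φ at x, so φ at y, i.e. ∃z(Rxz∧Rzy).

density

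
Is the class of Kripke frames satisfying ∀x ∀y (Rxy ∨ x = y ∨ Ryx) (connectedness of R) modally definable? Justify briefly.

No — not modally definable

Modal frame validity is preserved under disjoint unions.
Take 3 disjoint single-world reflexive frames: each is trivially connected, but their disjoint union has 3 worlds with no edge between distinct components, so it is not connected.
So no modal formula (or set of formulas) defines exactly the connected frames.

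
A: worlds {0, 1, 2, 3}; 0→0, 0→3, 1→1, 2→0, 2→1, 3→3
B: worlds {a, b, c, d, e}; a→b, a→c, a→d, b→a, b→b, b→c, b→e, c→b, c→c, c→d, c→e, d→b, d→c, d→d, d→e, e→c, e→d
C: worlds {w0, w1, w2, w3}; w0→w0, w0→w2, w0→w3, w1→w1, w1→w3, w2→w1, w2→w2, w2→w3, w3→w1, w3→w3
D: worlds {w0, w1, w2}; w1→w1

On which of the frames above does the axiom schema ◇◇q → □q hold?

Frame correspondent (Sahlqvist): ∀x ∀y ∀z ((xR²y ∧ xRz) → ∃w (y = w ∧ z = w)) — i.e. a generalized confluence (Geach) condition.
A: fails — 0R²0, 0R3 but 0 ≠ 3.
B: fails — aR²a, aRb but a ≠ b.
C: fails — w0R²w0, w0Rw2 but w0 ≠ w2.
D: condition met.
Valid on: D.

D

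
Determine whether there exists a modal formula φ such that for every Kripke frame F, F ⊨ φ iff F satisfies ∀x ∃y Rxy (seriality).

Definable; □r → ◇r defines it

The condition is seriality. A defining modal formula is □r → ◇r.
Suppose □r→◇r is valid. At any x set V(r)=W. Then □r at x, so ◇r at x, so x has a successor.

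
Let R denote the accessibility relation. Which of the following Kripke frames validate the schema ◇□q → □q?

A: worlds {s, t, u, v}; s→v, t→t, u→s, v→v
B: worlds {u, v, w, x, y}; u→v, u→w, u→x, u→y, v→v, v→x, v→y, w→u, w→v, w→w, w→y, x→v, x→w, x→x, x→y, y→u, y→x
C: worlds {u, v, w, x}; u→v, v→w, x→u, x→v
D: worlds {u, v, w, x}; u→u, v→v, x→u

Frame correspondent (Sahlqvist): ∀x ∀y ∀z ((xRy ∧ xRz) → ∃w (yRw ∧ z = w)) — i.e. a generalized confluence (Geach) condition.
A: fails — uRs, uRs but no w with sRw and s=w.
B: fails — uRv, uRw but no t with vRt and w=t.
C: fails — uRv, uRv but no t with vRt and v=t.
D: condition met.

D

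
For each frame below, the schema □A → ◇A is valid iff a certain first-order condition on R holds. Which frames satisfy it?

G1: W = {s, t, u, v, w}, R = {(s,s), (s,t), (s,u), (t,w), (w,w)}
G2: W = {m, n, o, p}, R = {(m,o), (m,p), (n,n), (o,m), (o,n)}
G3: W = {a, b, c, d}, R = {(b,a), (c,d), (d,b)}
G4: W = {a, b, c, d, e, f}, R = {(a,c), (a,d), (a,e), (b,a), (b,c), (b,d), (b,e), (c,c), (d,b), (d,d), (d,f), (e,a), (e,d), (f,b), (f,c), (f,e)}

The schema corresponds to seriality: ∀x ∃y Rxy.
G1: fails — world u has no successor.
G2: fails — world p has no successor.
G3: fails — world a has no successor.
G4: holds.
Valid on: G4.

G4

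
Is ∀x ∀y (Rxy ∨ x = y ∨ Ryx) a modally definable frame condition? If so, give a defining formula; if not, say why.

No — not modally definable

Modal frame validity is preserved under disjoint unions.
Take 2 disjoint single-world reflexive frames: each is trivially connected, but their disjoint union has 2 worlds with no edge between distinct components, so it is not connected.
So no modal formula (or set of formulas) defines exactly the connected frames.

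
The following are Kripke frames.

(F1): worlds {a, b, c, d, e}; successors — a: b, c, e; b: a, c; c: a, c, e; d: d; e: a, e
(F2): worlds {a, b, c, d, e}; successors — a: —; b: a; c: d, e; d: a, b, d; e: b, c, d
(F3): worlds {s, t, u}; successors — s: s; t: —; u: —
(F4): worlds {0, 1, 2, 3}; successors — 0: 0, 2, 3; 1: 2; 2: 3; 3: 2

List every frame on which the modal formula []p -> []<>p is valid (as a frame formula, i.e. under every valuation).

This is the axiom for a generalized confluence (Geach) condition; its first-order frame correspondent is forall x forall z (xRz -> exists w (xRw & zRw)).
(F1): condition met.
(F2): fails — bRa but no w with bRw and aRw.
(F3): condition met.
(F4): fails — 1R2 but no w with 1Rw and 2Rw.

(F1), (F3)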